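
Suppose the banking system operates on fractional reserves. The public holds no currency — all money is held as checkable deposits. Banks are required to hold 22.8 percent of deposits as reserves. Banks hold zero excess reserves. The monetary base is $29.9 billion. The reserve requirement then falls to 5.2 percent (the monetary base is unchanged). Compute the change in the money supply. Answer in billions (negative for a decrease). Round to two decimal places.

$443.86 billion

Initially m₁ = 1 / (0.228) ≈ 4.38596, so M₁ = 4.38596 × 29.9 ≈ 131.1402 billion.
After the change m₂ = 1 / (0.052) ≈ 19.23077, so M₂ = 19.23077 × 29.9 ≈ 575 billion.
ΔM = M₂ − M₁ = 575 − 131.1402 = 443.8598 billion.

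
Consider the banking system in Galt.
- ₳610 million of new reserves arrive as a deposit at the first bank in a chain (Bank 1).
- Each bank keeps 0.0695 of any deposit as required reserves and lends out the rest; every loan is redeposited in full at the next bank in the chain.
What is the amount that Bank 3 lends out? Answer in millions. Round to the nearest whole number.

₳491 million

Each bank lends a fraction (1 − rr) = 0.9305 of the deposit it receives, so Bank 3 receives 610·0.9305^2 and lends 610·0.9305^3 ≈ 491.4496 million.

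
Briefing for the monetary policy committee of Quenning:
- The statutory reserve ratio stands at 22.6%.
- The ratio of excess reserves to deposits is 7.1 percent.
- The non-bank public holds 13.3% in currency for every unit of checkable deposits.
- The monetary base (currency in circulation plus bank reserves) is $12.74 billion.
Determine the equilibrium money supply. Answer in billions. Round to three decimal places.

$33.568 billion

The money multiplier is m = (1 + c) / (rr + e + c) = (1 + 0.133) / (0.226 + 0.071 + 0.133) ≈ 2.634884.
So M = m × MB = 2.634884 × 12.74 ≈ 33.5684 billion.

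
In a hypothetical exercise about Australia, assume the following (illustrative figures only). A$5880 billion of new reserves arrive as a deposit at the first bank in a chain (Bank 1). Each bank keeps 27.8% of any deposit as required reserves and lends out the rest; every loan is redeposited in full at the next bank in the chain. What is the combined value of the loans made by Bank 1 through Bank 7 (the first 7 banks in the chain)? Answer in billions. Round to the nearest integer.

Bank i lends (1 − rr)^i of the original deposit: Bank 1 lends 5880·0.7220 = 4245.3600, Bank 2 lends 5880·0.7220² ≈ 3065.1499, and so on.
Summing a geometric series: total = 5880·[0.7220·(1 − 0.7220^7) / (1 − 0.7220)] ≈ 13709.2623 billion.

A$13709 billion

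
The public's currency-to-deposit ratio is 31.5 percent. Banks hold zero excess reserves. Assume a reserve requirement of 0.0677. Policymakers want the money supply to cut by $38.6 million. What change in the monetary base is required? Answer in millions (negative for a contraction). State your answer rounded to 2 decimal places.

The money multiplier is m = (1 + c) / (rr + c) = (1 + 0.315) / (0.0677 + 0.315) ≈ 3.43611.
ΔMB = ΔM / m = (−38.6) / 3.43611 ≈ -11.2336 million.

-11.23 million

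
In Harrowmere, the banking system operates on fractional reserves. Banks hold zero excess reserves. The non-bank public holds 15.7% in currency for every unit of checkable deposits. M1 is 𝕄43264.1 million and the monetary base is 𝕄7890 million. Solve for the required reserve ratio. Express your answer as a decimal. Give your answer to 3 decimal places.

0.054

Using m = M/MB = 43264.1/7890 ≈ 5.483409. Since m = (1 + c)/(c + rr + e), the denominator satisfies c + rr + e = (1 + c)/m = (1 + 0.157) / 5.483409 ≈ 0.211000.
With c = 0.157 and e = 0, the required reserve ratio is 0.211000 − 0.157 − 0 = 0.054.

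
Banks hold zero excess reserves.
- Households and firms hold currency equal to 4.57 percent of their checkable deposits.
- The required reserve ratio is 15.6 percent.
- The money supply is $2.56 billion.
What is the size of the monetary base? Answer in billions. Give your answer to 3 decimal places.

The money multiplier is m = (1 + c) / (rr + c) = (1 + 0.0457) / (0.156 + 0.0457) ≈ 5.18443.
MB = M / m = 2.56 / 5.18443 ≈ 0.4938 billion.

$0.494 billion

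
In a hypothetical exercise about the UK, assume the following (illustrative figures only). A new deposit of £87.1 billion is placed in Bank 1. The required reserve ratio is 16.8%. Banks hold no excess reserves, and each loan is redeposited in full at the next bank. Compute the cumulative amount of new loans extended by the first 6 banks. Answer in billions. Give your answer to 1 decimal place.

£288.3 billion

Bank i lends (1 − rr)^i of the original deposit: Bank 1 lends 87.1·0.8320 = 72.4672, Bank 2 lends 87.1·0.8320² ≈ 60.2927, and so on.
Summing a geometric series: total = 87.1·[0.8320·(1 − 0.8320^6) / (1 − 0.8320)] ≈ 288.2746 billion.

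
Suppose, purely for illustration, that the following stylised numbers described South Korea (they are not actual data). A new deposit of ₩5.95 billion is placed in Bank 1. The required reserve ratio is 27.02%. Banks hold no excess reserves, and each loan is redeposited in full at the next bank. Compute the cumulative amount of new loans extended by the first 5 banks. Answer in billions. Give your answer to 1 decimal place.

Bank i lends (1 − rr)^i of the original deposit: Bank 1 lends 5.95·0.7298 ≈ 4.3423, Bank 2 lends 5.95·0.7298² ≈ 3.1690, and so on.
Summing a geometric series: total = 5.95·[0.7298·(1 − 0.7298^5) / (1 − 0.7298)] ≈ 12.7437 billion.

₩12.7 billion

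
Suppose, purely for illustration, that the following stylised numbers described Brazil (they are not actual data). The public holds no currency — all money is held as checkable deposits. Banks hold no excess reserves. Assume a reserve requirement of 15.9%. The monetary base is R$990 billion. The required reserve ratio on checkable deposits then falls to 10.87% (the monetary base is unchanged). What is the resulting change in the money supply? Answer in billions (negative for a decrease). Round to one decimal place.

Initially m₁ = 1 / (0.159) ≈ 6.28931, so M₁ = 6.28931 × 990 = 6226.4169 billion.
After the change m₂ = 1 / (0.1087) ≈ 9.19963, so M₂ = 9.19963 × 990 = 9107.6337 billion.
ΔM = M₂ − M₁ = 9107.6337 − 6226.4169 = 2881.2168 billion.

R$2881.2 billion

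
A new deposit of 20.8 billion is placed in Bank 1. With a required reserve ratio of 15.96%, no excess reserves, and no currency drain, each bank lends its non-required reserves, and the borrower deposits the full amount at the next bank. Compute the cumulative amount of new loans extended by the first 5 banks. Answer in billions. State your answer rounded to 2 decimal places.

Bank i lends (1 − rr)^i of the original deposit: Bank 1 lends 20.8·0.8404 ≈ 17.4803, Bank 2 lends 20.8·0.8404² ≈ 14.6905, and so on.
Summing a geometric series: total = 20.8·[0.8404·(1 − 0.8404^5) / (1 − 0.8404)] ≈ 63.6116 billion.

63.61 billion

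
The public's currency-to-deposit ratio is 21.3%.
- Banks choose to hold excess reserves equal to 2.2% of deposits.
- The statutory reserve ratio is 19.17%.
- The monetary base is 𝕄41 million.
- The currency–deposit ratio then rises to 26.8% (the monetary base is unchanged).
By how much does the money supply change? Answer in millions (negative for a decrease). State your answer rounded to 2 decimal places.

Initially m₁ = (1 + 0.213) / (0.1917 + 0.022 + 0.213) ≈ 2.84275, so M₁ = 2.84275 × 41 ≈ 116.5528 million.
After the change m₂ = (1 + 0.268) / (0.1917 + 0.022 + 0.268) ≈ 2.63234, so M₂ = 2.63234 × 41 ≈ 107.9259 million.
ΔM = M₂ − M₁ = 107.9259 − 116.5528 = -8.6269 million.

-8.63 million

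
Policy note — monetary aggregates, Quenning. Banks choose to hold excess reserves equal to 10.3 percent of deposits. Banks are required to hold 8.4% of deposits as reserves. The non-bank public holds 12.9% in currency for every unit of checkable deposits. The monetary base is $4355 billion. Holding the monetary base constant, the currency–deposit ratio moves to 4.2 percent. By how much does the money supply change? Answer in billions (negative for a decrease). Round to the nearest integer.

$4257 billion

Initially m₁ = (1 + 0.129) / (0.084 + 0.103 + 0.129) ≈ 3.57278, so M₁ = 3.57278 × 4355 = 15559.4569 billion.
After the change m₂ = (1 + 0.042) / (0.084 + 0.103 + 0.042) ≈ 4.55022, so M₂ = 4.55022 × 4355 = 19816.2081 billion.
ΔM = M₂ − M₁ = 19816.2081 − 15559.4569 = 4256.7512 billion.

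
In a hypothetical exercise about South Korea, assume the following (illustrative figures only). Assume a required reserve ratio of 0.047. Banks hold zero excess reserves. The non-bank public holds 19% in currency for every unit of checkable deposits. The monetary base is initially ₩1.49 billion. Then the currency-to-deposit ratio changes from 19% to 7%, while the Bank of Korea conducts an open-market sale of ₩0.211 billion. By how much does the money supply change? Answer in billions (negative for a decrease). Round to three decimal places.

Before: m₁ = (1 + 0.19) / (0.047 + 0.19) ≈ 5.02110, MB₁ = 1.49, so M₁ = 5.02110 × 1.49 ≈ 7.4814 billion.
After: m₂ = (1 + 0.07) / (0.047 + 0.07) ≈ 9.14530, MB₂ = 1.49 − 0.211 = 1.279, so M₂ = 9.14530 × 1.279 ≈ 11.6968 billion.
ΔM = M₂ − M₁ = 11.6968 − 7.4814 = 4.2154 billion.

₩4.215 billion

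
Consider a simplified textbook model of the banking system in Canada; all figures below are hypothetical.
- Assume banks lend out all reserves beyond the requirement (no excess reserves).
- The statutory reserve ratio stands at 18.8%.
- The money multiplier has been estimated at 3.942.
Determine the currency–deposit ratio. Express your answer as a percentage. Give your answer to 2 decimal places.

8.80%

Using m = 3.942. From m = (1 + c)/(c + rr + e), rearranging gives 1 + c = m·(c + rr + e), so c·(1 − m) = m·(rr + e) − 1.
Hence c = [m·(rr + e) − 1]/(1 − m) = [3.942 × (0.188 + 0) − 1] / (1 − 3.942) ≈ 0.088003.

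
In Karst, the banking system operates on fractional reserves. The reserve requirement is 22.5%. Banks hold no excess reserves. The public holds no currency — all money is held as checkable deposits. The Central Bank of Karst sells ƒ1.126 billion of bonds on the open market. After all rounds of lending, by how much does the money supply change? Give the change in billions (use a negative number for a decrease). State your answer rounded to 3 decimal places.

The simple money multiplier is m = 1/rr = 1/0.225 ≈ 4.44444.
An open-market sale reduces the monetary base by 1.126 billion, so ΔM = m × ΔMB = 4.44444 × (−1.126) ≈ -5.0044 billion.

-5.004 billion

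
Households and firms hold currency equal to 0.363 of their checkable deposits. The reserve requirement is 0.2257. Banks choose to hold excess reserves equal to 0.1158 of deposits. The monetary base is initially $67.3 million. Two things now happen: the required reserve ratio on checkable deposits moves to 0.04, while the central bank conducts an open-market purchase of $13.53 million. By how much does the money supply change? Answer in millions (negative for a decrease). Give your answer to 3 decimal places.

$82.152 million

Before: m₁ = (1 + 0.363) / (0.2257 + 0.1158 + 0.363) ≈ 1.934705, MB₁ = 67.3, so M₁ = 1.934705 × 67.3 ≈ 130.2056 million.
After: m₂ = (1 + 0.363) / (0.04 + 0.1158 + 0.363) ≈ 2.627217, MB₂ = 67.3 + 13.53 = 80.83, so M₂ = 2.627217 × 80.83 ≈ 212.358 million.
ΔM = M₂ − M₁ = 212.358 − 130.2056 = 82.1524 million.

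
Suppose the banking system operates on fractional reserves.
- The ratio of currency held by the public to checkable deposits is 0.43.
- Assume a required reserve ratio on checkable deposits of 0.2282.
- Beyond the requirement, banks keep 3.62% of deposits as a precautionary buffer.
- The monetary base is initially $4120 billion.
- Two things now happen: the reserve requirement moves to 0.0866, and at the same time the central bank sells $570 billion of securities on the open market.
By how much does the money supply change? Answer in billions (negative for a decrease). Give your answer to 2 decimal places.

Before: m₁ = (1 + 0.43) / (0.2282 + 0.0362 + 0.43) ≈ 2.0593318, MB₁ = 4120, so M₁ = 2.0593318 × 4120 ≈ 8484.447 billion.
After: m₂ = (1 + 0.43) / (0.0866 + 0.0362 + 0.43) ≈ 2.5868307, MB₂ = 4120 − 570 = 3550, so M₂ = 2.5868307 × 3550 ≈ 9183.249 billion.
ΔM = M₂ − M₁ = 9183.249 − 8484.447 = 698.802 billion.

$698.80 billion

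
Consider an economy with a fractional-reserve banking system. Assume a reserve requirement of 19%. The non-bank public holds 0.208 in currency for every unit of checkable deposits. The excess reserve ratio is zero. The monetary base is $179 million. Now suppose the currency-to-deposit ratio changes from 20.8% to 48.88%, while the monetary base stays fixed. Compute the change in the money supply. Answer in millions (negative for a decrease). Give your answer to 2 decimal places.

-150.70 million

Initially m₁ = (1 + 0.208) / (0.19 + 0.208) ≈ 3.035176, so M₁ = 3.035176 × 179 ≈ 543.2965 million.
After the change m₂ = (1 + 0.4888) / (0.19 + 0.4888) ≈ 2.193282, so M₂ = 2.193282 × 179 ≈ 392.5975 million.
ΔM = M₂ − M₁ = 392.5975 − 543.2965 = -150.699 million.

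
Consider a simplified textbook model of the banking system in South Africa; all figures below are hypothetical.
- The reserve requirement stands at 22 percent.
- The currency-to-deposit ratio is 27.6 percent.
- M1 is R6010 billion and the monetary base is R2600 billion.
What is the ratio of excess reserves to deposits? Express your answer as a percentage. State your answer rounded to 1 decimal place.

5.6%

Using m = M/MB = 6010/2600 ≈ 2.311538. Since m = (1 + c)/(c + rr + e), the denominator satisfies c + rr + e = (1 + c)/m = (1 + 0.276) / 2.311538 ≈ 0.552013.
With c = 0.276 and rr = 0.22, the ratio of excess reserves to deposits is 0.552013 − 0.276 − 0.22 = 0.056013.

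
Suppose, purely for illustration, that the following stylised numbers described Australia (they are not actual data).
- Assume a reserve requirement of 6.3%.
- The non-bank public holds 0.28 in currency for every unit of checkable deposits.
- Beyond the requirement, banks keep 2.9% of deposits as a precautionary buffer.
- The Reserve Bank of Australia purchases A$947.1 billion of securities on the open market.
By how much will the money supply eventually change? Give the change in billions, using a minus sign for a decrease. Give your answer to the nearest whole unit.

A$3259 billion

The money multiplier is m = (1 + c) / (rr + e + c) = (1 + 0.28) / (0.063 + 0.029 + 0.28) ≈ 3.4409.
The purchase adds 947.1 billion of base, so ΔM = m × ΔMB = 3.4409 × (+947.1) ≈ 3258.8764 billion.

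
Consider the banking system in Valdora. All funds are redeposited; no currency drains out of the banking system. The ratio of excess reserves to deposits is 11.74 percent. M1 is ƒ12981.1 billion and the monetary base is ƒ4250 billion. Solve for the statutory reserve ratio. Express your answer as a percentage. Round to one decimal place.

Using m = M/MB = 12981.1/4250 ≈ 3.054376. Since m = (1 + c)/(c + rr + e), the denominator satisfies c + rr + e = (1 + c)/m = (1 + 0) / 3.054376 ≈ 0.327399.
With c = 0 and e = 0.1174, the statutory reserve ratio is 0.327399 − 0 − 0.1174 = 0.209999.

21.0%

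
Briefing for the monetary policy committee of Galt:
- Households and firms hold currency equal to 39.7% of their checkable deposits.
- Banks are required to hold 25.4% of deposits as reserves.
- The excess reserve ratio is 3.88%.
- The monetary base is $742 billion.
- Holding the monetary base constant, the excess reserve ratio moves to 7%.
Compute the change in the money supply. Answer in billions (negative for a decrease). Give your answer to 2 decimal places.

Initially m₁ = (1 + 0.397) / (0.254 + 0.0388 + 0.397) ≈ 2.025225, so M₁ = 2.025225 × 742 ≈ 1502.7169 billion.
After the change m₂ = (1 + 0.397) / (0.254 + 0.07 + 0.397) ≈ 1.937587, so M₂ = 1.937587 × 742 ≈ 1437.6896 billion.
ΔM = M₂ − M₁ = 1437.6896 − 1502.7169 = -65.0273 billion.

-65.03 billion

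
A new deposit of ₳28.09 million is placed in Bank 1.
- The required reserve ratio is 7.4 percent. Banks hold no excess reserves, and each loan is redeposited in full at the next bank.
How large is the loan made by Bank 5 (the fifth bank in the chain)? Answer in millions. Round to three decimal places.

Each bank lends a fraction (1 − rr) = 0.9260 of the deposit it receives, so Bank 5 receives 28.09·0.9260^4 and lends 28.09·0.9260^5 ≈ 19.1252 million.

₳19.125 million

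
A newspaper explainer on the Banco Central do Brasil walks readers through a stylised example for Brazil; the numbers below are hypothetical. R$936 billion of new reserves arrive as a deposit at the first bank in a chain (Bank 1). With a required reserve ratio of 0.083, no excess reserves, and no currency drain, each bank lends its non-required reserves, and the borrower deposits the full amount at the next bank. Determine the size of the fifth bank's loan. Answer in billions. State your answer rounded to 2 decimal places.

Each bank lends a fraction (1 − rr) = 0.9170 of the deposit it receives, so Bank 5 receives 936·0.9170^4 and lends 936·0.9170^5 ≈ 606.9075 billion.

R$606.91 billion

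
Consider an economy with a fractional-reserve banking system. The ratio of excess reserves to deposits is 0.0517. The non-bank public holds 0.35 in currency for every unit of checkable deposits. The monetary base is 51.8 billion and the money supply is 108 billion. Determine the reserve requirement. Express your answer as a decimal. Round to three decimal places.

0.246

Using m = M/MB = 108/51.8 ≈ 2.084942. Since m = (1 + c)/(c + rr + e), the denominator satisfies c + rr + e = (1 + c)/m = (1 + 0.35) / 2.084942 ≈ 0.647500.
With c = 0.35 and e = 0.0517, the reserve requirement is 0.647500 − 0.35 − 0.0517 = 0.2458.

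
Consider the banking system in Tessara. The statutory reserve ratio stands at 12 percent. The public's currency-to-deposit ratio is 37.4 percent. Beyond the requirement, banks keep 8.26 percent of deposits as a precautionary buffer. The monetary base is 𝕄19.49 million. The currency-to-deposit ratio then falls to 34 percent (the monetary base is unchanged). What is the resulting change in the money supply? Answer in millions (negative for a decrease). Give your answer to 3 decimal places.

𝕄1.689 million

Initially m₁ = (1 + 0.374) / (0.12 + 0.0826 + 0.374) ≈ 2.382934, so M₁ = 2.382934 × 19.49 ≈ 46.4434 million.
After the change m₂ = (1 + 0.34) / (0.12 + 0.0826 + 0.34) ≈ 2.469591, so M₂ = 2.469591 × 19.49 ≈ 48.1323 million.
ΔM = M₂ − M₁ = 48.1323 − 46.4434 = 1.6889 million.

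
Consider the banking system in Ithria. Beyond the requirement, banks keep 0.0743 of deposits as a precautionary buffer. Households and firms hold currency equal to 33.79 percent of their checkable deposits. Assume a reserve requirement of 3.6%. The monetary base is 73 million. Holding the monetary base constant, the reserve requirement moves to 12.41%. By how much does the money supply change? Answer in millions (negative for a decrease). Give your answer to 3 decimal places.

Initially m₁ = (1 + 0.3379) / (0.036 + 0.0743 + 0.3379) ≈ 2.985051, so M₁ = 2.985051 × 73 ≈ 217.9087 million.
After the change m₂ = (1 + 0.3379) / (0.1241 + 0.0743 + 0.3379) ≈ 2.494686, so M₂ = 2.494686 × 73 ≈ 182.1121 million.
ΔM = M₂ − M₁ = 182.1121 − 217.9087 = -35.7966 million.

-35.797 million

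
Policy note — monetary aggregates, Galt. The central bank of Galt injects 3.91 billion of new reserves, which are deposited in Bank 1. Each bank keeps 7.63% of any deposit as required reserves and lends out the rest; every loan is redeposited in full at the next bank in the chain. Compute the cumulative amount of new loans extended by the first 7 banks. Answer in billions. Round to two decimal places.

Bank i lends (1 − rr)^i of the original deposit: Bank 1 lends 3.91·0.9237 ≈ 3.6117, Bank 2 lends 3.91·0.9237² ≈ 3.3361, and so on.
Summing a geometric series: total = 3.91·[0.9237·(1 − 0.9237^7) / (1 − 0.9237)] ≈ 20.1770 billion.

20.18 billion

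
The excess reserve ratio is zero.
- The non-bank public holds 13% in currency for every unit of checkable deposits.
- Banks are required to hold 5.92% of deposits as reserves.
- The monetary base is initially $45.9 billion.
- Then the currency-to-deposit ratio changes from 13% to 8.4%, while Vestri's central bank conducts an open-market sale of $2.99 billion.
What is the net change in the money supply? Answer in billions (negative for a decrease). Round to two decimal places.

Before: m₁ = (1 + 0.13) / (0.0592 + 0.13) ≈ 5.97252, MB₁ = 45.9, so M₁ = 5.97252 × 45.9 ≈ 274.1387 billion.
After: m₂ = (1 + 0.084) / (0.0592 + 0.084) ≈ 7.56983, MB₂ = 45.9 − 2.99 = 42.91, so M₂ = 7.56983 × 42.91 ≈ 324.8214 billion.
ΔM = M₂ − M₁ = 324.8214 − 274.1387 = 50.6827 billion.

$50.68 billion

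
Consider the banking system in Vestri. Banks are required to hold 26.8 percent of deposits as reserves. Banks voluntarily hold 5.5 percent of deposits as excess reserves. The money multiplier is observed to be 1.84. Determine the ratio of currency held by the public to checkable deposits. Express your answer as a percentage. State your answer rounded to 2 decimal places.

Using m = 1.84. From m = (1 + c)/(c + rr + e), rearranging gives 1 + c = m·(c + rr + e), so c·(1 − m) = m·(rr + e) − 1.
Hence c = [m·(rr + e) − 1]/(1 − m) = [1.84 × (0.268 + 0.055) − 1] / (1 − 1.84) ≈ 0.482952.

48.30%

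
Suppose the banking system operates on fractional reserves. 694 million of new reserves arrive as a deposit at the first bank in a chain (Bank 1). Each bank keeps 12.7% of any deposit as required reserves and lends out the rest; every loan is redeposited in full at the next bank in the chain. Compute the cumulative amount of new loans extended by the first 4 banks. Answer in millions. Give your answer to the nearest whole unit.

Bank i lends (1 − rr)^i of the original deposit: Bank 1 lends 694·0.8730 = 605.8620, Bank 2 lends 694·0.8730² ≈ 528.9175, and so on.
Summing a geometric series: total = 694·[0.8730·(1 − 0.8730^4) / (1 − 0.8730)] ≈ 1999.6279 million.

2000 million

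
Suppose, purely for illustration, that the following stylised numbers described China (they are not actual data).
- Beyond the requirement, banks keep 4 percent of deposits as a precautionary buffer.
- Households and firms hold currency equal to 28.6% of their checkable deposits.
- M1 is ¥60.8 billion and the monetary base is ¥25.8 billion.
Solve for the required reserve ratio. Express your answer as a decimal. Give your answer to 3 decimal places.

0.220

Using m = M/MB = 60.8/25.8 ≈ 2.356589. Since m = (1 + c)/(c + rr + e), the denominator satisfies c + rr + e = (1 + c)/m = (1 + 0.286) / 2.356589 ≈ 0.545704.
With c = 0.286 and e = 0.04, the required reserve ratio is 0.545704 − 0.286 − 0.04 = 0.219704.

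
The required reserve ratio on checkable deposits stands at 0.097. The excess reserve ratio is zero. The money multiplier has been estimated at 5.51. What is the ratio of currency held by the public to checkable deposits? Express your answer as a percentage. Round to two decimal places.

Using m = 5.51. From m = (1 + c)/(c + rr + e), rearranging gives 1 + c = m·(c + rr + e), so c·(1 − m) = m·(rr + e) − 1.
Hence c = [m·(rr + e) − 1]/(1 − m) = [5.51 × (0.097 + 0) − 1] / (1 − 5.51) ≈ 0.103222.

10.32%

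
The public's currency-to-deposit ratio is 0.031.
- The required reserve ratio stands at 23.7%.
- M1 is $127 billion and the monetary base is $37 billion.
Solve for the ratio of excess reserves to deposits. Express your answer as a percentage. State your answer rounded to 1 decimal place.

3.2%

Using m = M/MB = 127/37 ≈ 3.432432. Since m = (1 + c)/(c + rr + e), the denominator satisfies c + rr + e = (1 + c)/m = (1 + 0.031) / 3.432432 ≈ 0.300370.
With c = 0.031 and rr = 0.237, the ratio of excess reserves to deposits is 0.300370 − 0.031 − 0.237 = 0.03237.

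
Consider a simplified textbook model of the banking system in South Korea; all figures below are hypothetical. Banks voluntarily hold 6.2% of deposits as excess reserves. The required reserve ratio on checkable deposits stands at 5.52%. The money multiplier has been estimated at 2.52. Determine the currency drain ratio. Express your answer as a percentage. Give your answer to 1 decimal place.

46.4%

Using m = 2.52. From m = (1 + c)/(c + rr + e), rearranging gives 1 + c = m·(c + rr + e), so c·(1 − m) = m·(rr + e) − 1.
Hence c = [m·(rr + e) − 1]/(1 − m) = [2.52 × (0.0552 + 0.062) − 1] / (1 − 2.52) ≈ 0.463589.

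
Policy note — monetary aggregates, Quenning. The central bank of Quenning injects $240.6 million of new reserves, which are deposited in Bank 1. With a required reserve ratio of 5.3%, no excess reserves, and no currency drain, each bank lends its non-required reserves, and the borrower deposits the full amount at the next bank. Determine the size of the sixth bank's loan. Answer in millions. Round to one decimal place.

$173.5 million

Each bank lends a fraction (1 − rr) = 0.9470 of the deposit it receives, so Bank 6 receives 240.6·0.9470^5 and lends 240.6·0.9470^6 ≈ 173.5384 million.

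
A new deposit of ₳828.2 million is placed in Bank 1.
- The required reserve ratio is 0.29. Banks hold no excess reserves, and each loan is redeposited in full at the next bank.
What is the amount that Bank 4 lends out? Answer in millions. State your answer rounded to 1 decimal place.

₳210.5 million

Each bank lends a fraction (1 − rr) = 0.7100 of the deposit it receives, so Bank 4 receives 828.2·0.7100^3 and lends 828.2·0.7100^4 ≈ 210.4595 million.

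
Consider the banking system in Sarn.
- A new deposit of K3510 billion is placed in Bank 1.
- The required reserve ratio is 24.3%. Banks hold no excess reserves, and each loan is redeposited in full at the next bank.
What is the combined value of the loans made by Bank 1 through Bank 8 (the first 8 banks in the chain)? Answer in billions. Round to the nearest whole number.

K9755 billion

Bank i lends (1 − rr)^i of the original deposit: Bank 1 lends 3510·0.7570 = 2657.0700, Bank 2 lends 3510·0.7570² ≈ 2011.4020, and so on.
Summing a geometric series: total = 3510·[0.7570·(1 − 0.7570^8) / (1 − 0.7570)] ≈ 9755.3088 billion.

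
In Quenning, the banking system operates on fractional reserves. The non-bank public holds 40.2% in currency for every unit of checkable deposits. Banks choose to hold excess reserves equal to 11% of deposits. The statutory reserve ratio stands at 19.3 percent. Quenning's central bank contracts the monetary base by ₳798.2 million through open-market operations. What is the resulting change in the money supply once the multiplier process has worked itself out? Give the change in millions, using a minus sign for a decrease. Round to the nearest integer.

-1587 million

The money multiplier is m = (1 + c) / (rr + e + c) = (1 + 0.402) / (0.193 + 0.11 + 0.402) ≈ 1.9887.
The sale removes 798.2 million of base, so ΔM = m × ΔMB = 1.9887 × (−798.2) ≈ -1587.3803 million.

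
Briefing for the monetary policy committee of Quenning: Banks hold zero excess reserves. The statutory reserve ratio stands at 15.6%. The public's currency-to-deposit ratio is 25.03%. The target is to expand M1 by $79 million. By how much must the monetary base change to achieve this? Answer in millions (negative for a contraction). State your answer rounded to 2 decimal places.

$25.67 million

The money multiplier is m = (1 + c) / (rr + c) = (1 + 0.2503) / (0.156 + 0.2503) ≈ 3.07728.
ΔMB = ΔM / m = (+79) / 3.07728 ≈ 25.672 million.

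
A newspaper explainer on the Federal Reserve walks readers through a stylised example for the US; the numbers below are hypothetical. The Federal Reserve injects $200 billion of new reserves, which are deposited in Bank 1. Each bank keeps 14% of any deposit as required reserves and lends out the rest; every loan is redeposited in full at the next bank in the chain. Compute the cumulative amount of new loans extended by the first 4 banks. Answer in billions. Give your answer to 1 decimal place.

$556.5 billion

Bank i lends (1 − rr)^i of the original deposit: Bank 1 lends 200·0.8600 = 172.0000, Bank 2 lends 200·0.8600² = 147.9200, and so on.
Summing a geometric series: total = 200·[0.8600·(1 − 0.8600^4) / (1 − 0.8600)] ≈ 556.5328 billion.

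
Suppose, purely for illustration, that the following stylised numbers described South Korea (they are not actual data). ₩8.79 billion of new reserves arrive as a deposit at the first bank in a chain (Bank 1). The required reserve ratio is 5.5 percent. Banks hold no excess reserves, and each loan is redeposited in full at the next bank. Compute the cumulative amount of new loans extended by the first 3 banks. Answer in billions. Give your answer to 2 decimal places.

₩23.57 billion

Bank i lends (1 − rr)^i of the original deposit: Bank 1 lends 8.79·0.9450 ≈ 8.3065, Bank 2 lends 8.79·0.9450² ≈ 7.8497, and so on.
Summing a geometric series: total = 8.79·[0.9450·(1 − 0.9450^3) / (1 − 0.9450)] ≈ 23.5742 billion.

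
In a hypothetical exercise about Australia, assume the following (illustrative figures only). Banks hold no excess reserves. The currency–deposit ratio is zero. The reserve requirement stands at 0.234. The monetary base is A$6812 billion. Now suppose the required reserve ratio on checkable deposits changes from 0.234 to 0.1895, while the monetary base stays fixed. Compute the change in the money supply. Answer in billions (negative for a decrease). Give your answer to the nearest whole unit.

A$6836 billion

Initially m₁ = 1 / (0.234) ≈ 4.27350, so M₁ = 4.27350 × 6812 = 29111.082 billion.
After the change m₂ = 1 / (0.1895) ≈ 5.27704, so M₂ = 5.27704 × 6812 ≈ 35947.1965 billion.
ΔM = M₂ − M₁ = 35947.1965 − 29111.082 = 6836.1145 billion.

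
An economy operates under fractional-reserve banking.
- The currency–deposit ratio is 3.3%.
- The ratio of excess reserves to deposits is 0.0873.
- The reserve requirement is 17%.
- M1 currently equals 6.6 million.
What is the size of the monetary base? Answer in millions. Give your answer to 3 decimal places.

1.855 million

The money multiplier is m = (1 + c) / (rr + e + c) = (1 + 0.033) / (0.17 + 0.0873 + 0.033) ≈ 3.55839.
MB = M / m = 6.6 / 3.55839 ≈ 1.8548 million.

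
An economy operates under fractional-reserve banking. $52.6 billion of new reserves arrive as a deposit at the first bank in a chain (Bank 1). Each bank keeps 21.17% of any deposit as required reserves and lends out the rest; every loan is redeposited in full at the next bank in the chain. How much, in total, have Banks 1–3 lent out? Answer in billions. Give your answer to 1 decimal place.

$99.9 billion

Bank i lends (1 − rr)^i of the original deposit: Bank 1 lends 52.6·0.7883 ≈ 41.4646, Bank 2 lends 52.6·0.7883² ≈ 32.6865, and so on.
Summing a geometric series: total = 52.6·[0.7883·(1 − 0.7883^3) / (1 − 0.7883)] ≈ 99.9179 billion.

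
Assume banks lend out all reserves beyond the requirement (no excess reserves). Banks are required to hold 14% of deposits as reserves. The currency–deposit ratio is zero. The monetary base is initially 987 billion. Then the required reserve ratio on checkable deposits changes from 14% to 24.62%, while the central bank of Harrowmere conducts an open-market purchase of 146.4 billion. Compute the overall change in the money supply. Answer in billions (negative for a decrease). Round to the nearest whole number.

Before: m₁ = 1 / (0.14) ≈ 7.14286, MB₁ = 987, so M₁ = 7.14286 × 987 ≈ 7050.0028 billion.
After: m₂ = 1 / (0.2462) ≈ 4.06174, MB₂ = 987 + 146.4 = 1133.4, so M₂ = 4.06174 × 1133.4 ≈ 4603.5761 billion.
ΔM = M₂ − M₁ = 4603.5761 − 7050.0028 = -2446.4267 billion.

-2446 billion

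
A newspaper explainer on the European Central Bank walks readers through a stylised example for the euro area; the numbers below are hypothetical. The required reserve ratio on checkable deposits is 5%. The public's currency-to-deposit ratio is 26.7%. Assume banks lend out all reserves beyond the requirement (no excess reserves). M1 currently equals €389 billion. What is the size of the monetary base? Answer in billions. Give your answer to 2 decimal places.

€97.33 billion

The money multiplier is m = (1 + c) / (rr + c) = (1 + 0.267) / (0.05 + 0.267) ≈ 3.996845.
MB = M / m = 389 / 3.996845 ≈ 97.3268 billion.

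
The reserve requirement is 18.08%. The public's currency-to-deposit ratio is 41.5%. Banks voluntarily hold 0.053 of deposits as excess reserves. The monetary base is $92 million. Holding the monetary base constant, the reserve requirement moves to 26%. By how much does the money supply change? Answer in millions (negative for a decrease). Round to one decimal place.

Initially m₁ = (1 + 0.415) / (0.1808 + 0.053 + 0.415) ≈ 2.1809, so M₁ = 2.1809 × 92 = 200.6428 million.
After the change m₂ = (1 + 0.415) / (0.26 + 0.053 + 0.415) ≈ 1.9437, so M₂ = 1.9437 × 92 = 178.8204 million.
ΔM = M₂ − M₁ = 178.8204 − 200.6428 = -21.8224 million.

-21.8 million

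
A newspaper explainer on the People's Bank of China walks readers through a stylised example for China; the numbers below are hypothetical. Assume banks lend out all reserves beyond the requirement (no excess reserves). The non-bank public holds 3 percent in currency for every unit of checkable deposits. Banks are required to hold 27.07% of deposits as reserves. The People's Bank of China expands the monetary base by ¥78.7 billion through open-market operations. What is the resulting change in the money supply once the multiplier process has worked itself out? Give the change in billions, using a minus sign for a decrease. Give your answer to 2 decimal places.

¥269.57 billion

The money multiplier is m = (1 + c) / (rr + c) = (1 + 0.03) / (0.2707 + 0.03) ≈ 3.42534.
The purchase adds 78.7 billion of base, so ΔM = m × ΔMB = 3.42534 × (+78.7) ≈ 269.5743 billion.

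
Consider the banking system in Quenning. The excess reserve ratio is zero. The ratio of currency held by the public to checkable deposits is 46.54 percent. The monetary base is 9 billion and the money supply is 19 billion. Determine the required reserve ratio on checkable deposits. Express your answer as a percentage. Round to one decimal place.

22.9%

Using m = M/MB = 19/9 ≈ 2.111111. Since m = (1 + c)/(c + rr + e), the denominator satisfies c + rr + e = (1 + c)/m = (1 + 0.4654) / 2.111111 ≈ 0.694137.
With c = 0.4654 and e = 0, the required reserve ratio on checkable deposits is 0.694137 − 0.4654 − 0 = 0.228737.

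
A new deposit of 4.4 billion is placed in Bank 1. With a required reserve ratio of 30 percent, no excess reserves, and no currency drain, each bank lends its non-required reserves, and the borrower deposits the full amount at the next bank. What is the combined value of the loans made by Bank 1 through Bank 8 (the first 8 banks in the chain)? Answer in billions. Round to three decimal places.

Bank i lends (1 − rr)^i of the original deposit: Bank 1 lends 4.4·0.7000 = 3.0800, Bank 2 lends 4.4·0.7000² = 2.1560, and so on.
Summing a geometric series: total = 4.4·[0.7000·(1 − 0.7000^8) / (1 − 0.7000)] ≈ 9.6748 billion.

9.675 billion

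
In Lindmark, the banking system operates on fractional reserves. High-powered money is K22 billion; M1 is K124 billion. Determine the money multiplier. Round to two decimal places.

The money multiplier is m = M / MB = 124 / 22 ≈ 5.63636.

5.64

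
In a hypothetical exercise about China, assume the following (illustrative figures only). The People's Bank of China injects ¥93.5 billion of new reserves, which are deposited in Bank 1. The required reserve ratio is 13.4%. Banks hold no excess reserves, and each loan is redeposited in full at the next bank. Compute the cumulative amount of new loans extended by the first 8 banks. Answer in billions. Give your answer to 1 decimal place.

¥413.1 billion

Bank i lends (1 − rr)^i of the original deposit: Bank 1 lends 93.5·0.8660 = 80.9710, Bank 2 lends 93.5·0.8660² ≈ 70.1209, and so on.
Summing a geometric series: total = 93.5·[0.8660·(1 − 0.8660^8) / (1 − 0.8660)] ≈ 413.1140 billion.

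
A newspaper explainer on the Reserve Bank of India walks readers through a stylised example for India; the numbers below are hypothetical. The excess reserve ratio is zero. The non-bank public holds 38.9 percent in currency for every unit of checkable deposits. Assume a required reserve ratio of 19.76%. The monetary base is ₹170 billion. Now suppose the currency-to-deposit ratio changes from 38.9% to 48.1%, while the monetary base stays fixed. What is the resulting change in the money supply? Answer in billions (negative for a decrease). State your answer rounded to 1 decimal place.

-31.5 billion

Initially m₁ = (1 + 0.389) / (0.1976 + 0.389) ≈ 2.36788, so M₁ = 2.36788 × 170 = 402.5396 billion.
After the change m₂ = (1 + 0.481) / (0.1976 + 0.481) ≈ 2.18243, so M₂ = 2.18243 × 170 = 371.0131 billion.
ΔM = M₂ − M₁ = 371.0131 − 402.5396 = -31.5265 billion.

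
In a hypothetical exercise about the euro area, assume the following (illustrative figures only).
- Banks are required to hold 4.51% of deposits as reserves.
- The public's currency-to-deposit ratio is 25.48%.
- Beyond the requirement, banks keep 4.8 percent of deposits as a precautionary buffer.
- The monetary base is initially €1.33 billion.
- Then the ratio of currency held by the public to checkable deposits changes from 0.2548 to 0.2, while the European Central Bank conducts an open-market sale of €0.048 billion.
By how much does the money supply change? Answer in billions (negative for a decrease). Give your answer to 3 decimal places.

Before: m₁ = (1 + 0.2548) / (0.0451 + 0.048 + 0.2548) ≈ 3.60678, MB₁ = 1.33, so M₁ = 3.60678 × 1.33 ≈ 4.797 billion.
After: m₂ = (1 + 0.2) / (0.0451 + 0.048 + 0.2) ≈ 4.09417, MB₂ = 1.33 − 0.048 = 1.282, so M₂ = 4.09417 × 1.282 ≈ 5.2487 billion.
ΔM = M₂ − M₁ = 5.2487 − 4.797 = 0.4517 billion.

€0.452 billion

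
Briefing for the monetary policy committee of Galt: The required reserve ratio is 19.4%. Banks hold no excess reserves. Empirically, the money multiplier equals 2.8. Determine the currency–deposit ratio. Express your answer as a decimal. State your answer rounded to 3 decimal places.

0.254

Using m = 2.8. From m = (1 + c)/(c + rr + e), rearranging gives 1 + c = m·(c + rr + e), so c·(1 − m) = m·(rr + e) − 1.
Hence c = [m·(rr + e) − 1]/(1 − m) = [2.8 × (0.194 + 0) − 1] / (1 − 2.8) ≈ 0.253778.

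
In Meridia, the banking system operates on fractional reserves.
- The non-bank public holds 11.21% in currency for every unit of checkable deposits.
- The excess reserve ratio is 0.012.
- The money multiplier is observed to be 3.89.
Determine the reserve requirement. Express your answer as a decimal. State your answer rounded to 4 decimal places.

Using m = 3.89. Since m = (1 + c)/(c + rr + e), the denominator satisfies c + rr + e = (1 + c)/m = (1 + 0.1121) / 3.89 ≈ 0.285887.
With c = 0.1121 and e = 0.012, the reserve requirement is 0.285887 − 0.1121 − 0.012 = 0.161787.

0.1618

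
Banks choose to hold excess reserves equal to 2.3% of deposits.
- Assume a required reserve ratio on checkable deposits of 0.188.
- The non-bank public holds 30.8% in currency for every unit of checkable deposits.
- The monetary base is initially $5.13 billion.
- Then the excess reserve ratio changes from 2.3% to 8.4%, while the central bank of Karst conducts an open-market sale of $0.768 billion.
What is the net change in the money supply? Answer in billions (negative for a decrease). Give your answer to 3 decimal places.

Before: m₁ = (1 + 0.308) / (0.188 + 0.023 + 0.308) ≈ 2.52023, MB₁ = 5.13, so M₁ = 2.52023 × 5.13 ≈ 12.9288 billion.
After: m₂ = (1 + 0.308) / (0.188 + 0.084 + 0.308) ≈ 2.25517, MB₂ = 5.13 − 0.768 = 4.362, so M₂ = 2.25517 × 4.362 ≈ 9.8371 billion.
ΔM = M₂ − M₁ = 9.8371 − 12.9288 = -3.0917 billion.

-3.092 billion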